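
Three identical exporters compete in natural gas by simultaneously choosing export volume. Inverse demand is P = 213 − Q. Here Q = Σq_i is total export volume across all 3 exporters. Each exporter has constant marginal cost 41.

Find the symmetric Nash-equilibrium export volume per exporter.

43

A representative exporter's profit is π_i = q_i(213 − Q) − 41q_i, with Q = q_i + Σ_{j≠i} q_j.
First-order condition: 172 − 2q_i − Σ_{j≠i} q_j = 0.
In a symmetric equilibrium every exporter chooses the same q, so Σ_{j≠i} q_j = 2q. The condition becomes 172 − 4q = 0, giving q = 172/4 = 43.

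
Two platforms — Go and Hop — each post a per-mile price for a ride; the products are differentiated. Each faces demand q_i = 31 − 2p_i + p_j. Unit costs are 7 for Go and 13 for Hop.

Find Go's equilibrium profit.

154.88

Go's profit: π = (p_{Go} − 7)(31 − 2p_{Go} + p_{Hop}).
∂π/∂p_{Go} = 45 − 4p_{Go} + p_{Hop} = 0 ⇒ p_{Go} = 11.25 + 0.25p_{Hop}.
Similarly p_{Hop} = 14.25 + 0.25p_{Go}.
Plugging p_{Hop} into Go's best response: p_{Go} = 11.25 + 0.25(14.25 + 0.25p_{Go}) ⇒ 0.9375p_{Go} = 14.8125, so p_{Go} = 15.8.
Then p_{Hop} = 14.25 + 0.25·15.8 = 18.2.
q_{Go} = 31 − 2·15.8 + 18.2 = 17.6.
Profit = (15.8 − 7)·17.6 = 154.88.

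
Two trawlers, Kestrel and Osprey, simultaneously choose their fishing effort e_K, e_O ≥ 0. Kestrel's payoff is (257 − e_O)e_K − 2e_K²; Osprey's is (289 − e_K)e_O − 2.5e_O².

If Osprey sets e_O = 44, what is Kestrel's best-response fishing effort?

53.25

Expanding Kestrel's payoff: 257e_K − e_Oe_K − 2e_K².
∂π/∂e_K = 257 − e_O − 4e_K = 0, so e_K = 64.25 − 0.25e_O.
At e_O = 44: e_K = 64.25 − 0.25·44 = 53.25.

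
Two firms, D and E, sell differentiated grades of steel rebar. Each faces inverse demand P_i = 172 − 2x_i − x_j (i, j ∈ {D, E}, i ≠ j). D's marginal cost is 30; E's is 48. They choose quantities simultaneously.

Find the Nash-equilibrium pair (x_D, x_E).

29.6, 23.6

Firm D's profit: π = x_D(172 − 2x_D − x_E) − 30x_D.
∂π/∂x_D = 142 − 4x_D − x_E = 0 ⇒ x_D = 35.5 − 0.25x_E.
Similarly x_E = 31 − 0.25x_D.
Substituting the second reaction function into the first: x_D = 35.5 − 0.25(31 − 0.25x_D), which gives 0.9375x_D = 27.75 ⇒ x_D = 29.6.
Then x_E = 31 − 0.25·29.6 = 23.6.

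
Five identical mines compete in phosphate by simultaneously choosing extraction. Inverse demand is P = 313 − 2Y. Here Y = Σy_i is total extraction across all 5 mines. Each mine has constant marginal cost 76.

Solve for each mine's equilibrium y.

A representative mine's profit is π_i = y_i(313 − 2Y) − 76y_i, with Y = y_i + Σ_{j≠i} y_j.
First-order condition: 237 − 4y_i − 2Σ_{j≠i} y_j = 0.
Imposing symmetry (y_j = y for all j) turns Σ_{j≠i} y_j into 4y, so 237 = 12y and y = 19.75.

19.75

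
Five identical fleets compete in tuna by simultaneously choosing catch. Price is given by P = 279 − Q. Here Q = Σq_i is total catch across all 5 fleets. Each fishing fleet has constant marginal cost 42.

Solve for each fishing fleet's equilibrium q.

39.5

A representative fishing fleet's profit is π_i = q_i(279 − Q) − 42q_i, with Q = q_i + Σ_{j≠i} q_j.
First-order condition: 237 − 2q_i − Σ_{j≠i} q_j = 0.
Imposing symmetry (q_j = q for all j) turns Σ_{j≠i} q_j into 4q, so 237 = 6q and q = 39.5.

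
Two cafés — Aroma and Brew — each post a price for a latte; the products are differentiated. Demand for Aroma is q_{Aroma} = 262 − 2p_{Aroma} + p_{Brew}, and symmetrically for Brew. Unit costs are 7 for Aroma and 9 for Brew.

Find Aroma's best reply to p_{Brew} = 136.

Aroma's profit: π = (p_{Aroma} − 7)(262 − 2p_{Aroma} + p_{Brew}).
∂π/∂p_{Aroma} = 276 − 4p_{Aroma} + p_{Brew} = 0 ⇒ p_{Aroma} = 69 + 0.25p_{Brew}.
At p_{Brew} = 136: p_{Aroma} = 69 + 0.25·136 = 103.

103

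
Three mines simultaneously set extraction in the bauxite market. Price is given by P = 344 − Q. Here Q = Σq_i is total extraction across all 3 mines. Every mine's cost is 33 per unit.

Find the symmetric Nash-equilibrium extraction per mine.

A representative mine's profit is π_i = q_i(344 − Q) − 33q_i, with Q = q_i + Σ_{j≠i} q_j.
First-order condition: 311 − 2q_i − Σ_{j≠i} q_j = 0.
Imposing symmetry (q_j = q for all j) turns Σ_{j≠i} q_j into 2q, so 311 = 4q and q = 77.75.

77.75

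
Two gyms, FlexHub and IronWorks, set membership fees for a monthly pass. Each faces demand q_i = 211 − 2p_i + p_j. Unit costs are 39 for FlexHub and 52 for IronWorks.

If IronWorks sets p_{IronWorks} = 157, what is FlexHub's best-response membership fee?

111.5

FlexHub's profit: π = (p_{FlexHub} − 39)(211 − 2p_{FlexHub} + p_{IronWorks}).
∂π/∂p_{FlexHub} = 289 − 4p_{FlexHub} + p_{IronWorks} = 0 ⇒ p_{FlexHub} = 72.25 + 0.25p_{IronWorks}.
At p_{IronWorks} = 157: p_{FlexHub} = 72.25 + 0.25·157 = 111.5.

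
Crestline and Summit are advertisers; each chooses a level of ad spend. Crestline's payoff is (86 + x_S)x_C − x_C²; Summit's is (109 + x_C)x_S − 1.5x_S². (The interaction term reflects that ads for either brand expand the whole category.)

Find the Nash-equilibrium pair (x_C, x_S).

73.4, 60.8

Expanding Crestline's payoff: 86x_C + x_Sx_C − x_C².
∂π/∂x_C = 86 + x_S − 2x_C = 0, so x_C = 43 + 0.5x_S.
Likewise for Summit: x_S = 109/3 + (1/3)x_C.
Plugging x_S into Crestline's best response: x_C = 43 + 0.5(109/3 + (1/3)x_C) ⇒ (5/6)x_C = 367/6, so x_C = 73.4.
Then x_S = 109/3 + (1/3)·73.4 = 60.8.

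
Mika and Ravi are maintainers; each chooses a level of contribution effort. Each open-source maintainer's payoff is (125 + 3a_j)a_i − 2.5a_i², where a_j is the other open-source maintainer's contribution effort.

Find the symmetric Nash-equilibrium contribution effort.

Mika's payoff is (125 + 3a_R)a_M − 2.5a_M².
∂π/∂a_M = 125 + 3a_R − 5a_M = 0, so a_M = 25 + 0.6a_R.
Setting a_M = a_R in the reaction function: a_M = 25 + 0.6a_M, so a_M = 25 / 0.4 = 62.5.

62.5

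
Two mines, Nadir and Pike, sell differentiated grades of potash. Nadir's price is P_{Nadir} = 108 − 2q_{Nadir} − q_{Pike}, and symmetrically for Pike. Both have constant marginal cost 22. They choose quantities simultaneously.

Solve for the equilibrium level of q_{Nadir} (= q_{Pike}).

17.2

Mine Nadir's profit: π = q_{Nadir}(108 − 2q_{Nadir} − q_{Pike}) − 22q_{Nadir}.
∂π/∂q_{Nadir} = 86 − 4q_{Nadir} − q_{Pike} = 0 ⇒ q_{Nadir} = 21.5 − 0.25q_{Pike}.
Setting q_{Nadir} = q_{Pike} in the reaction function: q_{Nadir} = 21.5 − 0.25q_{Nadir}, so q_{Nadir} = 21.5 / 1.25 = 17.2.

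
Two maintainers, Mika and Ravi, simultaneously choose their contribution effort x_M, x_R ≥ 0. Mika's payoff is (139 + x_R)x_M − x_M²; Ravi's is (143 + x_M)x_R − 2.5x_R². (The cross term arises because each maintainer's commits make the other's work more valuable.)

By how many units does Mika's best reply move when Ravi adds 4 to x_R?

2

Expanding Mika's payoff: 139x_M + x_Rx_M − x_M².
∂π/∂x_M = 139 + x_R − 2x_M = 0, so x_M = 69.5 + 0.5x_R.
The reaction-function slope is 0.5, so a 4-unit rise in x_R moves x_M by 0.5 × 4 = 2. Mika's best response rises — the actions are strategic complements.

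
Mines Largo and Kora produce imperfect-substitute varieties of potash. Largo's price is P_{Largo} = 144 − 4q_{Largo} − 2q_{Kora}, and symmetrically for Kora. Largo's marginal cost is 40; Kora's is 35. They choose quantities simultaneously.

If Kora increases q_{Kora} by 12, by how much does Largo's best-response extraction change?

-3

Mine Largo's profit: π = q_{Largo}(144 − 4q_{Largo} − 2q_{Kora}) − 40q_{Largo}.
∂π/∂q_{Largo} = 104 − 8q_{Largo} − 2q_{Kora} = 0 ⇒ q_{Largo} = 13 − 0.25q_{Kora}.
The reaction-function slope is −0.25, so a 12-unit rise in q_{Kora} moves q_{Largo} by −0.25 × 12 = −3. Largo's best response falls — the actions are strategic substitutes.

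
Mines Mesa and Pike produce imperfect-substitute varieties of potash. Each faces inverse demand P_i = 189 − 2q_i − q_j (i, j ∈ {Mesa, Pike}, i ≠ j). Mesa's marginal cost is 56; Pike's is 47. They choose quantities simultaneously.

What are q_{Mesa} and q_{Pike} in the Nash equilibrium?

Mine Mesa's profit: π = q_{Mesa}(189 − 2q_{Mesa} − q_{Pike}) − 56q_{Mesa}.
∂π/∂q_{Mesa} = 133 − 4q_{Mesa} − q_{Pike} = 0 ⇒ q_{Mesa} = 33.25 − 0.25q_{Pike}.
Similarly q_{Pike} = 35.5 − 0.25q_{Mesa}.
Substituting the second reaction function into the first: q_{Mesa} = 33.25 − 0.25(35.5 − 0.25q_{Mesa}), which gives 0.9375q_{Mesa} = 24.375 ⇒ q_{Mesa} = 26.
Then q_{Pike} = 35.5 − 0.25·26 = 29.

26, 29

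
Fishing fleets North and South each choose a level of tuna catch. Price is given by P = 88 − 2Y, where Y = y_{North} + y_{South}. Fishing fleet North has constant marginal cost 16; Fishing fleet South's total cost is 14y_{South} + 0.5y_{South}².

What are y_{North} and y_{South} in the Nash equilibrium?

Fishing fleet North's profit: π = y_{North}(88 − 2(y_{North} + y_{South})) − 16y_{North}.
∂π/∂y_{North} = 72 − 4y_{North} − 2y_{South} = 0, so y_{North} = 18 − 0.5y_{South}.
For South: ∂π/∂y_{South} = 74 − 5y_{South} − 2y_{North} = 0 ⇒ y_{South} = 14.8 − 0.4y_{North}.
Solving the two reaction functions simultaneously: (1 − (−0.5)(−0.4))y_{North} = 18 − 0.5·14.8, so 0.8y_{North} = 10.6 and y_{North} = 13.25.
Then y_{South} = 14.8 − 0.4·13.25 = 9.5.

13.25, 9.5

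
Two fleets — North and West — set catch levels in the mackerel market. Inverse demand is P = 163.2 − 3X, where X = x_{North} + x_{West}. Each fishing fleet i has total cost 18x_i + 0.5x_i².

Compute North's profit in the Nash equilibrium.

737.9064

Fishing fleet North's profit: π = x_{North}(163.2 − 3(x_{North} + x_{West})) − 18x_{North} − 0.5x_{North}².
∂π/∂x_{North} = 145.2 − 7x_{North} − 3x_{West} = 0, so x_{North} = 726/35 − (3/7)x_{West}.
The game is symmetric, so in equilibrium x_{West} = x_{North}: the reaction function gives (10/7)x_{North} = 726/35, hence x_{North} = 14.52.
Price P = 163.2 − 3·29.04 = 76.08.
North's profit: (76.08 − 18)·14.52 − 0.5(14.52)² = 737.9064.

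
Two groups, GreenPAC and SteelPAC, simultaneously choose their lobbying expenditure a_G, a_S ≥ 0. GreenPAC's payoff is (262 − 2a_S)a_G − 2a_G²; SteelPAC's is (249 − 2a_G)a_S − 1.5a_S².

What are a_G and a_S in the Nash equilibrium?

36, 59

Expanding GreenPAC's payoff: 262a_G − 2a_Sa_G − 2a_G².
∂π/∂a_G = 262 − 2a_S − 4a_G = 0, so a_G = 65.5 − 0.5a_S.
Likewise for SteelPAC: a_S = 83 − (2/3)a_G.
Solving the two reaction functions simultaneously: (1 − (−0.5)(−2/3))a_G = 65.5 − 0.5·83, so (2/3)a_G = 24 and a_G = 36.
Then a_S = 83 − (2/3)·36 = 59.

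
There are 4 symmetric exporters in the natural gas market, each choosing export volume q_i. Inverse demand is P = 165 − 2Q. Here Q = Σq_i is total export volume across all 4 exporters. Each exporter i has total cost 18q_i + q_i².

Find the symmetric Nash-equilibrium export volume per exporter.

A representative exporter's profit is π_i = q_i(165 − 2Q) − 18q_i − q_i², with Q = q_i + Σ_{j≠i} q_j.
First-order condition: 147 − 6q_i − 2Σ_{j≠i} q_j = 0.
With identical exporters, set every q_j = q: then 147 − 6q − 6q = 0, i.e. q = 147/12 = 12.25.

12.25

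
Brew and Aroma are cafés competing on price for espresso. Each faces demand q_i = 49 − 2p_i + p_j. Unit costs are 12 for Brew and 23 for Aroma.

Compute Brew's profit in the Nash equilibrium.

380.88

Brew's profit: π = (p_{Brew} − 12)(49 − 2p_{Brew} + p_{Aroma}).
∂π/∂p_{Brew} = 73 − 4p_{Brew} + p_{Aroma} = 0 ⇒ p_{Brew} = 18.25 + 0.25p_{Aroma}.
Similarly p_{Aroma} = 23.75 + 0.25p_{Brew}.
Substituting the second reaction function into the first: p_{Brew} = 18.25 + 0.25(23.75 + 0.25p_{Brew}), which gives 0.9375p_{Brew} = 24.1875 ⇒ p_{Brew} = 25.8.
Then p_{Aroma} = 23.75 + 0.25·25.8 = 30.2.
q_{Brew} = 49 − 2·25.8 + 30.2 = 27.6.
Profit = (25.8 − 12)·27.6 = 380.88.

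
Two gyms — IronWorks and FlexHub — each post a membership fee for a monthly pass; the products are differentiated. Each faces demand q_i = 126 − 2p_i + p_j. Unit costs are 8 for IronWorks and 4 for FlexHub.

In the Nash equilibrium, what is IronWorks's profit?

IronWorks's profit: π = (p_{IronWorks} − 8)(126 − 2p_{IronWorks} + p_{FlexHub}).
∂π/∂p_{IronWorks} = 142 − 4p_{IronWorks} + p_{FlexHub} = 0 ⇒ p_{IronWorks} = 35.5 + 0.25p_{FlexHub}.
Similarly p_{FlexHub} = 33.5 + 0.25p_{IronWorks}.
Substituting the second reaction function into the first: p_{IronWorks} = 35.5 + 0.25(33.5 + 0.25p_{IronWorks}), which gives 0.9375p_{IronWorks} = 43.875 ⇒ p_{IronWorks} = 46.8.
Then p_{FlexHub} = 33.5 + 0.25·46.8 = 45.2.
q_{IronWorks} = 126 − 2·46.8 + 45.2 = 77.6.
Profit = (46.8 − 8)·77.6 = 3010.88.

3010.88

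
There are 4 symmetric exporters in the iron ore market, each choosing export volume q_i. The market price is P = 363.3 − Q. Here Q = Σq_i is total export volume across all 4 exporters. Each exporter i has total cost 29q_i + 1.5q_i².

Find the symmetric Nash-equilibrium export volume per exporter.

A representative exporter's profit is π_i = q_i(363.3 − Q) − 29q_i − 1.5q_i², with Q = q_i + Σ_{j≠i} q_j.
First-order condition: 334.3 − 5q_i − Σ_{j≠i} q_j = 0.
In a symmetric equilibrium every exporter chooses the same q, so Σ_{j≠i} q_j = 3q. The condition becomes 334.3 − 8q = 0, giving q = 334.3/8 = 41.7875.

41.7875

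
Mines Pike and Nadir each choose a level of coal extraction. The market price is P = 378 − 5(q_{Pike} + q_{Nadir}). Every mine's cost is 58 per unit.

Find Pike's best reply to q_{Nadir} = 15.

24.5

Mine Pike's profit: π = q_{Pike}(378 − 5(q_{Pike} + q_{Nadir})) − 58q_{Pike}.
∂π/∂q_{Pike} = 320 − 10q_{Pike} − 5q_{Nadir} = 0, so q_{Pike} = 32 − 0.5q_{Nadir}.
At q_{Nadir} = 15: q_{Pike} = 32 − 0.5·15 = 24.5.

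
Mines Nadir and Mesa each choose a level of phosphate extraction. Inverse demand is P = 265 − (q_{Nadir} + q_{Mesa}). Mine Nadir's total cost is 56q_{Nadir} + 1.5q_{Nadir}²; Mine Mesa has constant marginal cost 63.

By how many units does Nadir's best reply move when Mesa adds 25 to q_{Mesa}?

-5

Mine Nadir's profit: π = q_{Nadir}(265 − (q_{Nadir} + q_{Mesa})) − 56q_{Nadir} − 1.5q_{Nadir}².
∂π/∂q_{Nadir} = 209 − 5q_{Nadir} − q_{Mesa} = 0, so q_{Nadir} = 41.8 − 0.2q_{Mesa}.
The reaction-function slope is −0.2, so a 25-unit rise in q_{Mesa} moves q_{Nadir} by −0.2 × 25 = −5. Nadir's best response falls — the actions are strategic substitutes.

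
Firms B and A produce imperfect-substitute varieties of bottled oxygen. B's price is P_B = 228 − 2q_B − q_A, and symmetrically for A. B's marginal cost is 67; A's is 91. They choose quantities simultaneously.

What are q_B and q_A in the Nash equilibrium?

33.8, 25.8

Firm B's profit: π = q_B(228 − 2q_B − q_A) − 67q_B.
∂π/∂q_B = 161 − 4q_B − q_A = 0 ⇒ q_B = 40.25 − 0.25q_A.
Similarly q_A = 34.25 − 0.25q_B.
Substituting the second reaction function into the first: q_B = 40.25 − 0.25(34.25 − 0.25q_B), which gives 0.9375q_B = 31.6875 ⇒ q_B = 33.8.
Then q_A = 34.25 − 0.25·33.8 = 25.8.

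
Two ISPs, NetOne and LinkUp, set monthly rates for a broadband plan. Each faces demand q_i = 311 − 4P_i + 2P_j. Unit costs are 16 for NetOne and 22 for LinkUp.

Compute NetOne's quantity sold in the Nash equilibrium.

189.2

NetOne's profit: π = (P_{NetOne} − 16)(311 − 4P_{NetOne} + 2P_{LinkUp}).
∂π/∂P_{NetOne} = 375 − 8P_{NetOne} + 2P_{LinkUp} = 0 ⇒ P_{NetOne} = 46.875 + 0.25P_{LinkUp}.
Similarly P_{LinkUp} = 49.875 + 0.25P_{NetOne}.
Substituting the second reaction function into the first: P_{NetOne} = 46.875 + 0.25(49.875 + 0.25P_{NetOne}), which gives 0.9375P_{NetOne} = 1899/32 ⇒ P_{NetOne} = 63.3.
Then P_{LinkUp} = 49.875 + 0.25·63.3 = 65.7.
q_{NetOne} = 311 − 4·63.3 + 2·65.7 = 189.2.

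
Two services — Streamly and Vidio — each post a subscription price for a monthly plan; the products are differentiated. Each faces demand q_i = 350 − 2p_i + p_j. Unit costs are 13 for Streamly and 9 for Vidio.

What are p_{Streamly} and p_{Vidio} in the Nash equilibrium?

124.8, 123.2

Streamly's profit: π = (p_{Streamly} − 13)(350 − 2p_{Streamly} + p_{Vidio}).
∂π/∂p_{Streamly} = 376 − 4p_{Streamly} + p_{Vidio} = 0 ⇒ p_{Streamly} = 94 + 0.25p_{Vidio}.
Similarly p_{Vidio} = 92 + 0.25p_{Streamly}.
Solving the two reaction functions simultaneously: (1 − (0.25)(0.25))p_{Streamly} = 94 + 0.25·92, so 0.9375p_{Streamly} = 117 and p_{Streamly} = 124.8.
Then p_{Vidio} = 92 + 0.25·124.8 = 123.2.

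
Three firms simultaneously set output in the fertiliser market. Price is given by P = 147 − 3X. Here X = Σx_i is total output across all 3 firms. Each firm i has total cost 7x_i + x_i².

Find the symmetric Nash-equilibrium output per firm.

10

A representative firm's profit is π_i = x_i(147 − 3X) − 7x_i − x_i², with X = x_i + Σ_{j≠i} x_j.
First-order condition: 140 − 8x_i − 3Σ_{j≠i} x_j = 0.
In a symmetric equilibrium every firm chooses the same x, so Σ_{j≠i} x_j = 2x. The condition becomes 140 − 14x = 0, giving x = 140/14 = 10.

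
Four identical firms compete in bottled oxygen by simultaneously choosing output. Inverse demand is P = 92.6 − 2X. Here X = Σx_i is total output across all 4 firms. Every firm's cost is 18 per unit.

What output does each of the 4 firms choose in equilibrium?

7.46

A representative firm's profit is π_i = x_i(92.6 − 2X) − 18x_i, with X = x_i + Σ_{j≠i} x_j.
First-order condition: 74.6 − 4x_i − 2Σ_{j≠i} x_j = 0.
With identical firms, set every x_j = x: then 74.6 − 4x − 6x = 0, i.e. x = 74.6/10 = 7.46.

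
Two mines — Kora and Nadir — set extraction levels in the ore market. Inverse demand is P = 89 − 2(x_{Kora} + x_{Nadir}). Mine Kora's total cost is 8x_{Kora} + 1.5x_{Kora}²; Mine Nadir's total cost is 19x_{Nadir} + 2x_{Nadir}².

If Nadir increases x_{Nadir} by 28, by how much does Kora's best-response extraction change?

Mine Kora's profit: π = x_{Kora}(89 − 2(x_{Kora} + x_{Nadir})) − 8x_{Kora} − 1.5x_{Kora}².
∂π/∂x_{Kora} = 81 − 7x_{Kora} − 2x_{Nadir} = 0, so x_{Kora} = 81/7 − (2/7)x_{Nadir}.
The reaction-function slope is −2/7, so a 28-unit rise in x_{Nadir} moves x_{Kora} by −2/7 × 28 = −8. Kora's best response falls — the actions are strategic substitutes.

-8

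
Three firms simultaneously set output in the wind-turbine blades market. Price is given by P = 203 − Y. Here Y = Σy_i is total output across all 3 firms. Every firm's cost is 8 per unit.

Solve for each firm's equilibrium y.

48.75

A representative firm's profit is π_i = y_i(203 − Y) − 8y_i, with Y = y_i + Σ_{j≠i} y_j.
First-order condition: 195 − 2y_i − Σ_{j≠i} y_j = 0.
Imposing symmetry (y_j = y for all j) turns Σ_{j≠i} y_j into 2y, so 195 = 4y and y = 48.75.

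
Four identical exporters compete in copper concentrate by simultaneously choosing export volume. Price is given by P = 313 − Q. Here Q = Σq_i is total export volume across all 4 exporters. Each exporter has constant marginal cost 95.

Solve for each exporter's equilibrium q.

A representative exporter's profit is π_i = q_i(313 − Q) − 95q_i, with Q = q_i + Σ_{j≠i} q_j.
First-order condition: 218 − 2q_i − Σ_{j≠i} q_j = 0.
Imposing symmetry (q_j = q for all j) turns Σ_{j≠i} q_j into 3q, so 218 = 5q and q = 43.6.

43.6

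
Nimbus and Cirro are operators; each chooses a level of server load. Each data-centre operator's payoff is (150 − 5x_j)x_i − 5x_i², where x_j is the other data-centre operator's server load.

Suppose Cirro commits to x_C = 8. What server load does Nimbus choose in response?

11

Nimbus's payoff is (150 − 5x_C)x_N − 5x_N².
∂π/∂x_N = 150 − 5x_C − 10x_N = 0, so x_N = 15 − 0.5x_C.
At x_C = 8: x_N = 15 − 0.5·8 = 11.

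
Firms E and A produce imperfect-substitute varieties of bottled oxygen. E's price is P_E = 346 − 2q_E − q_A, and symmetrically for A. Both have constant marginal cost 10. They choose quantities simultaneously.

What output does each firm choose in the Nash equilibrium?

Firm E's profit: π = q_E(346 − 2q_E − q_A) − 10q_E.
∂π/∂q_E = 336 − 4q_E − q_A = 0 ⇒ q_E = 84 − 0.25q_A.
By symmetry q_A = q_E; substituting into the reaction function, 1.25q_E = 84 and q_E = 67.2.

67.2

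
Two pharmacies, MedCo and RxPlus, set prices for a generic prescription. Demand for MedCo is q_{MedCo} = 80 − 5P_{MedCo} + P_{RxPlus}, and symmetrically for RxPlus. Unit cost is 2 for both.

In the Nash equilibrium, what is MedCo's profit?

320

MedCo's profit: π = (P_{MedCo} − 2)(80 − 5P_{MedCo} + P_{RxPlus}).
∂π/∂P_{MedCo} = 90 − 10P_{MedCo} + P_{RxPlus} = 0 ⇒ P_{MedCo} = 9 + 0.1P_{RxPlus}.
By symmetry P_{RxPlus} = P_{MedCo}; substituting into the reaction function, 0.9P_{MedCo} = 9 and P_{MedCo} = 10.
q_{MedCo} = 80 − 5·10 + 10 = 40.
Profit = (10 − 2)·40 = 320.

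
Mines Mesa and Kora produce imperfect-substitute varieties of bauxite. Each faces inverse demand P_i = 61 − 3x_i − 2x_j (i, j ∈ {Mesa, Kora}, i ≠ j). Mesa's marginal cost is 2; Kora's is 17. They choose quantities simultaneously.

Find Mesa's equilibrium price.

Mine Mesa's profit: π = x_{Mesa}(61 − 3x_{Mesa} − 2x_{Kora}) − 2x_{Mesa}.
∂π/∂x_{Mesa} = 59 − 6x_{Mesa} − 2x_{Kora} = 0 ⇒ x_{Mesa} = 59/6 − (1/3)x_{Kora}.
Similarly x_{Kora} = 22/3 − (1/3)x_{Mesa}.
Solving the two reaction functions simultaneously: (1 − (−1/3)(−1/3))x_{Mesa} = 59/6 − (1/3)·(22/3), so (8/9)x_{Mesa} = 133/18 and x_{Mesa} = 8.3125.
Then x_{Kora} = 22/3 − (1/3)·8.3125 = 4.5625.
P_{Mesa} = 61 − 3·8.3125 − 2·4.5625 = 26.9375.

26.9375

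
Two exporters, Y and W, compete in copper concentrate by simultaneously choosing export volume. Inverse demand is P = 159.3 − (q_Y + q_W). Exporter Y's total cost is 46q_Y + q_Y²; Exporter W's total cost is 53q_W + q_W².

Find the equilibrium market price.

Exporter Y's profit: π = q_Y(159.3 − (q_Y + q_W)) − 46q_Y − q_Y².
∂π/∂q_Y = 113.3 − 4q_Y − q_W = 0, so q_Y = 28.325 − 0.25q_W.
By the same steps for W: q_W = 26.575 − 0.25q_Y.
Solving the two reaction functions simultaneously: (1 − (−0.25)(−0.25))q_Y = 28.325 − 0.25·26.575, so 0.9375q_Y = 3469/160 and q_Y = 3469/150.
Then q_W = 26.575 − 0.25·(3469/150) = 3119/150.
Equilibrium price: P = 159.3 − 43.92 = 115.38.

115.38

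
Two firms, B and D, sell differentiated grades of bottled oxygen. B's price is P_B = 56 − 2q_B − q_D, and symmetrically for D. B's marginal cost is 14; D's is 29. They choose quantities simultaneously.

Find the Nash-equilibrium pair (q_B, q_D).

Firm B's profit: π = q_B(56 − 2q_B − q_D) − 14q_B.
∂π/∂q_B = 42 − 4q_B − q_D = 0 ⇒ q_B = 10.5 − 0.25q_D.
Similarly q_D = 6.75 − 0.25q_B.
Solving the two reaction functions simultaneously: (1 − (−0.25)(−0.25))q_B = 10.5 − 0.25·6.75, so 0.9375q_B = 8.8125 and q_B = 9.4.
Then q_D = 6.75 − 0.25·9.4 = 4.4.

9.4, 4.4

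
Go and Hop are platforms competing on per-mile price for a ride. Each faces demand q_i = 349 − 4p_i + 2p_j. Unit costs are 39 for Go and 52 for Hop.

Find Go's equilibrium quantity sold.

Go's profit: π = (p_{Go} − 39)(349 − 4p_{Go} + 2p_{Hop}).
∂π/∂p_{Go} = 505 − 8p_{Go} + 2p_{Hop} = 0 ⇒ p_{Go} = 63.125 + 0.25p_{Hop}.
Similarly p_{Hop} = 69.625 + 0.25p_{Go}.
Solving the two reaction functions simultaneously: (1 − (0.25)(0.25))p_{Go} = 63.125 + 0.25·69.625, so 0.9375p_{Go} = 2577/32 and p_{Go} = 85.9.
Then p_{Hop} = 69.625 + 0.25·85.9 = 91.1.
q_{Go} = 349 − 4·85.9 + 2·91.1 = 187.6.

187.6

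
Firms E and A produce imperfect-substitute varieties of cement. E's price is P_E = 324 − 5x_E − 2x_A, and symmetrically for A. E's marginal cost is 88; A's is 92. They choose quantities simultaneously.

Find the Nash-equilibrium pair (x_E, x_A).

Firm E's profit: π = x_E(324 − 5x_E − 2x_A) − 88x_E.
∂π/∂x_E = 236 − 10x_E − 2x_A = 0 ⇒ x_E = 23.6 − 0.2x_A.
Similarly x_A = 23.2 − 0.2x_E.
Plugging x_A into E's best response: x_E = 23.6 − 0.2(23.2 − 0.2x_E) ⇒ 0.96x_E = 18.96, so x_E = 19.75.
Then x_A = 23.2 − 0.2·19.75 = 19.25.

19.75, 19.25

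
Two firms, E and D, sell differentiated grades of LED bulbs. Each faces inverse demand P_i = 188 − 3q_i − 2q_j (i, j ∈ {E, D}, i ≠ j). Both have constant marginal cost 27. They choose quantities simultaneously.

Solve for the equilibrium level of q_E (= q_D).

Firm E's profit: π = q_E(188 − 3q_E − 2q_D) − 27q_E.
∂π/∂q_E = 161 − 6q_E − 2q_D = 0 ⇒ q_E = 161/6 − (1/3)q_D.
By symmetry q_D = q_E; substituting into the reaction function, (4/3)q_E = 161/6 and q_E = 20.125.

20.125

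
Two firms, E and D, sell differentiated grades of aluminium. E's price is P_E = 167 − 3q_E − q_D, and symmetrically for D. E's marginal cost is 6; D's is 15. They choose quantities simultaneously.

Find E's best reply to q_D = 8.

Firm E's profit: π = q_E(167 − 3q_E − q_D) − 6q_E.
∂π/∂q_E = 161 − 6q_E − q_D = 0 ⇒ q_E = 161/6 − (1/6)q_D.
At q_D = 8: q_E = 161/6 − (1/6)·8 = 25.5.

25.5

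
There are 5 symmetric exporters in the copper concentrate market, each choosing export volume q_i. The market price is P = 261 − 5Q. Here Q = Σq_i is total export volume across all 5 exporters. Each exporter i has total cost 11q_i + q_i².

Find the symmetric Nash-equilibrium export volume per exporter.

A representative exporter's profit is π_i = q_i(261 − 5Q) − 11q_i − q_i², with Q = q_i + Σ_{j≠i} q_j.
First-order condition: 250 − 12q_i − 5Σ_{j≠i} q_j = 0.
Imposing symmetry (q_j = q for all j) turns Σ_{j≠i} q_j into 4q, so 250 = 32q and q = 7.8125.

7.8125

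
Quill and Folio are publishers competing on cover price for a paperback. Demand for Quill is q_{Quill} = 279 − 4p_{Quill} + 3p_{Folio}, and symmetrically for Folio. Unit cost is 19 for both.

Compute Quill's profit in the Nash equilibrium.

Quill's profit: π = (p_{Quill} − 19)(279 − 4p_{Quill} + 3p_{Folio}).
∂π/∂p_{Quill} = 355 − 8p_{Quill} + 3p_{Folio} = 0 ⇒ p_{Quill} = 44.375 + 0.375p_{Folio}.
The game is symmetric, so in equilibrium p_{Folio} = p_{Quill}: the reaction function gives 0.625p_{Quill} = 44.375, hence p_{Quill} = 71.
q_{Quill} = 279 − 4·71 + 3·71 = 208.
Profit = (71 − 19)·208 = 10816.

10816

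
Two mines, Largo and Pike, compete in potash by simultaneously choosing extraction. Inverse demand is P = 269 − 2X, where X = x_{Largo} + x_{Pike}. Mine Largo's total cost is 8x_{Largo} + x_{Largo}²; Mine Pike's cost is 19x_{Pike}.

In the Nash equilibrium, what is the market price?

Mine Largo's profit: π = x_{Largo}(269 − 2(x_{Largo} + x_{Pike})) − 8x_{Largo} − x_{Largo}².
∂π/∂x_{Largo} = 261 − 6x_{Largo} − 2x_{Pike} = 0, so x_{Largo} = 43.5 − (1/3)x_{Pike}.
For Pike: ∂π/∂x_{Pike} = 250 − 4x_{Pike} − 2x_{Largo} = 0 ⇒ x_{Pike} = 62.5 − 0.5x_{Largo}.
Solving the two reaction functions simultaneously: (1 − (−1/3)(−0.5))x_{Largo} = 43.5 − (1/3)·62.5, so (5/6)x_{Largo} = 68/3 and x_{Largo} = 27.2.
Then x_{Pike} = 62.5 − 0.5·27.2 = 48.9.
Equilibrium price: P = 269 − 2·76.1 = 116.8.

116.8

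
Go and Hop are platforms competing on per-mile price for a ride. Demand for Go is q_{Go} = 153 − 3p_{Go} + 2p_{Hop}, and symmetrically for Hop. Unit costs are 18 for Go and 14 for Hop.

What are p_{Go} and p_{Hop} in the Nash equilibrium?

Go's profit: π = (p_{Go} − 18)(153 − 3p_{Go} + 2p_{Hop}).
∂π/∂p_{Go} = 207 − 6p_{Go} + 2p_{Hop} = 0 ⇒ p_{Go} = 34.5 + (1/3)p_{Hop}.
Similarly p_{Hop} = 32.5 + (1/3)p_{Go}.
Substituting the second reaction function into the first: p_{Go} = 34.5 + (1/3)(32.5 + (1/3)p_{Go}), which gives (8/9)p_{Go} = 136/3 ⇒ p_{Go} = 51.
Then p_{Hop} = 32.5 + (1/3)·51 = 49.5.

51, 49.5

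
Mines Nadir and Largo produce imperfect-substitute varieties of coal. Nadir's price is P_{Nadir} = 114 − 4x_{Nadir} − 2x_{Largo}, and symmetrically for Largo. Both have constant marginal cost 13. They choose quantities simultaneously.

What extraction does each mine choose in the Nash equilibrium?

10.1

Mine Nadir's profit: π = x_{Nadir}(114 − 4x_{Nadir} − 2x_{Largo}) − 13x_{Nadir}.
∂π/∂x_{Nadir} = 101 − 8x_{Nadir} − 2x_{Largo} = 0 ⇒ x_{Nadir} = 12.625 − 0.25x_{Largo}.
The game is symmetric, so in equilibrium x_{Largo} = x_{Nadir}: the reaction function gives 1.25x_{Nadir} = 12.625, hence x_{Nadir} = 10.1.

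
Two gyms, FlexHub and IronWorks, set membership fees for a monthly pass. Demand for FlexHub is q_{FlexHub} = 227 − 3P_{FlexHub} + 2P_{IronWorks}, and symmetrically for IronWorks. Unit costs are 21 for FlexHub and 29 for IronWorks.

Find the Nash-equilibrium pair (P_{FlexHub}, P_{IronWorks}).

FlexHub's profit: π = (P_{FlexHub} − 21)(227 − 3P_{FlexHub} + 2P_{IronWorks}).
∂π/∂P_{FlexHub} = 290 − 6P_{FlexHub} + 2P_{IronWorks} = 0 ⇒ P_{FlexHub} = 145/3 + (1/3)P_{IronWorks}.
Similarly P_{IronWorks} = 157/3 + (1/3)P_{FlexHub}.
Plugging P_{IronWorks} into FlexHub's best response: P_{FlexHub} = 145/3 + (1/3)(157/3 + (1/3)P_{FlexHub}) ⇒ (8/9)P_{FlexHub} = 592/9, so P_{FlexHub} = 74.
Then P_{IronWorks} = 157/3 + (1/3)·74 = 77.

74, 77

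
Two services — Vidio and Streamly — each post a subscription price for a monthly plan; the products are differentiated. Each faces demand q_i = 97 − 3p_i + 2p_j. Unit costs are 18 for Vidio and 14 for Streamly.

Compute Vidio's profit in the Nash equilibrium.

Vidio's profit: π = (p_{Vidio} − 18)(97 − 3p_{Vidio} + 2p_{Streamly}).
∂π/∂p_{Vidio} = 151 − 6p_{Vidio} + 2p_{Streamly} = 0 ⇒ p_{Vidio} = 151/6 + (1/3)p_{Streamly}.
Similarly p_{Streamly} = 139/6 + (1/3)p_{Vidio}.
Substituting the second reaction function into the first: p_{Vidio} = 151/6 + (1/3)(139/6 + (1/3)p_{Vidio}), which gives (8/9)p_{Vidio} = 296/9 ⇒ p_{Vidio} = 37.
Then p_{Streamly} = 139/6 + (1/3)·37 = 35.5.
q_{Vidio} = 97 − 3·37 + 2·35.5 = 57.
Profit = (37 − 18)·57 = 1083.

1083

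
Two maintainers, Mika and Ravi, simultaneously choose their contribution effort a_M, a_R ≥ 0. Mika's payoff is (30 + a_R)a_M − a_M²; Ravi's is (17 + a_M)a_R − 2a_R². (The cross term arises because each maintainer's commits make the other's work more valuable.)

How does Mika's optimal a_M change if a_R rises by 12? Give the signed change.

6

Expanding Mika's payoff: 30a_M + a_Ra_M − a_M².
∂π/∂a_M = 30 + a_R − 2a_M = 0, so a_M = 15 + 0.5a_R.
The reaction-function slope is 0.5, so a 12-unit rise in a_R moves a_M by 0.5 × 12 = 6. Mika's best response rises — the actions are strategic complements.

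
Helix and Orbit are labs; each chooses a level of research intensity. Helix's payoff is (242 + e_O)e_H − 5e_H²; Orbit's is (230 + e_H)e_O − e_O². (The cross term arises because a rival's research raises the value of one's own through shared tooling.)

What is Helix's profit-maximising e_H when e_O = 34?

Expanding Helix's payoff: 242e_H + e_Oe_H − 5e_H².
∂π/∂e_H = 242 + e_O − 10e_H = 0, so e_H = 24.2 + 0.1e_O.
At e_O = 34: e_H = 24.2 + 0.1·34 = 27.6.

27.6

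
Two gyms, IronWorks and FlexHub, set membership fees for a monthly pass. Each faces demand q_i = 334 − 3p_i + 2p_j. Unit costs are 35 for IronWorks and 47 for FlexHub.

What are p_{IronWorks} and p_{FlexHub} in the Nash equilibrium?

112, 116.5

IronWorks's profit: π = (p_{IronWorks} − 35)(334 − 3p_{IronWorks} + 2p_{FlexHub}).
∂π/∂p_{IronWorks} = 439 − 6p_{IronWorks} + 2p_{FlexHub} = 0 ⇒ p_{IronWorks} = 439/6 + (1/3)p_{FlexHub}.
Similarly p_{FlexHub} = 475/6 + (1/3)p_{IronWorks}.
Solving the two reaction functions simultaneously: (1 − (1/3)(1/3))p_{IronWorks} = 439/6 + (1/3)·(475/6), so (8/9)p_{IronWorks} = 896/9 and p_{IronWorks} = 112.
Then p_{FlexHub} = 475/6 + (1/3)·112 = 116.5.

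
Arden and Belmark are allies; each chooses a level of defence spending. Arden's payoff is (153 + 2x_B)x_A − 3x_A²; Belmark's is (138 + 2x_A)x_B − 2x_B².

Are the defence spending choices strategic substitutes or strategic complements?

strategic complements

Expanding Arden's payoff: 153x_A + 2x_Bx_A − 3x_A².
∂π/∂x_A = 153 + 2x_B − 6x_A = 0, so x_A = 25.5 + (1/3)x_B.
The best-response slope dx_A/dx_B = 1/3 > 0: the reaction function is upward-sloping, so the choices are strategic complements.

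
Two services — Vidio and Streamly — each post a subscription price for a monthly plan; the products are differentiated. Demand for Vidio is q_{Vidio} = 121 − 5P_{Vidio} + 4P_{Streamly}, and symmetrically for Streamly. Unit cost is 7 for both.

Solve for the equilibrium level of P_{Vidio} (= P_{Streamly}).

Vidio's profit: π = (P_{Vidio} − 7)(121 − 5P_{Vidio} + 4P_{Streamly}).
∂π/∂P_{Vidio} = 156 − 10P_{Vidio} + 4P_{Streamly} = 0 ⇒ P_{Vidio} = 15.6 + 0.4P_{Streamly}.
The game is symmetric, so in equilibrium P_{Streamly} = P_{Vidio}: the reaction function gives 0.6P_{Vidio} = 15.6, hence P_{Vidio} = 26.

26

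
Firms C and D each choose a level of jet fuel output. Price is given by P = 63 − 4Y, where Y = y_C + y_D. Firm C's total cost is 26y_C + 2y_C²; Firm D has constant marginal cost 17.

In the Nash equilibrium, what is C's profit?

11.76

Firm C's profit: π = y_C(63 − 4(y_C + y_D)) − 26y_C − 2y_C².
∂π/∂y_C = 37 − 12y_C − 4y_D = 0, so y_C = 37/12 − (1/3)y_D.
For D: ∂π/∂y_D = 46 − 8y_D − 4y_C = 0 ⇒ y_D = 5.75 − 0.5y_C.
Solving the two reaction functions simultaneously: (1 − (−1/3)(−0.5))y_C = 37/12 − (1/3)·5.75, so (5/6)y_C = 7/6 and y_C = 1.4.
Then y_D = 5.75 − 0.5·1.4 = 5.05.
Price P = 63 − 4·6.45 = 37.2.
C's profit: (37.2 − 26)·1.4 − 2(1.4)² = 11.76.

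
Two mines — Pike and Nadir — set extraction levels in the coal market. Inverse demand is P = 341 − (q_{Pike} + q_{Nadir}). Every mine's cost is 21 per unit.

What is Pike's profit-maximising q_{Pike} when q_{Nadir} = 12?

Mine Pike's profit: π = q_{Pike}(341 − (q_{Pike} + q_{Nadir})) − 21q_{Pike}.
∂π/∂q_{Pike} = 320 − 2q_{Pike} − q_{Nadir} = 0, so q_{Pike} = 160 − 0.5q_{Nadir}.
At q_{Nadir} = 12: q_{Pike} = 160 − 0.5·12 = 154.

154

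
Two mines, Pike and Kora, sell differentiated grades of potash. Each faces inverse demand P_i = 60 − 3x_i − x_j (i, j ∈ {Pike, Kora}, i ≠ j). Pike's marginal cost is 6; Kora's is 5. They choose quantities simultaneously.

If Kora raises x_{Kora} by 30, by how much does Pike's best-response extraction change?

Mine Pike's profit: π = x_{Pike}(60 − 3x_{Pike} − x_{Kora}) − 6x_{Pike}.
∂π/∂x_{Pike} = 54 − 6x_{Pike} − x_{Kora} = 0 ⇒ x_{Pike} = 9 − (1/6)x_{Kora}.
The reaction-function slope is −1/6, so a 30-unit rise in x_{Kora} moves x_{Pike} by −1/6 × 30 = −5. Pike's best response falls — the actions are strategic substitutes.

-5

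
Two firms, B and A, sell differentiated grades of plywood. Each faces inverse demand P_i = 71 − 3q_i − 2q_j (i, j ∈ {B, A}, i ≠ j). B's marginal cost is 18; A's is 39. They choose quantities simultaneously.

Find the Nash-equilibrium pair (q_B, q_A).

7.9375, 2.6875

Firm B's profit: π = q_B(71 − 3q_B − 2q_A) − 18q_B.
∂π/∂q_B = 53 − 6q_B − 2q_A = 0 ⇒ q_B = 53/6 − (1/3)q_A.
Similarly q_A = 16/3 − (1/3)q_B.
Plugging q_A into B's best response: q_B = 53/6 − (1/3)(16/3 − (1/3)q_B) ⇒ (8/9)q_B = 127/18, so q_B = 7.9375.
Then q_A = 16/3 − (1/3)·7.9375 = 2.6875.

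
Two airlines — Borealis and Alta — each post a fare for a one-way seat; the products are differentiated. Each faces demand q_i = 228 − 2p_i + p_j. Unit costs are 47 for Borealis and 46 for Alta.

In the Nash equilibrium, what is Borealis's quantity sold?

120.4

Borealis's profit: π = (p_{Borealis} − 47)(228 − 2p_{Borealis} + p_{Alta}).
∂π/∂p_{Borealis} = 322 − 4p_{Borealis} + p_{Alta} = 0 ⇒ p_{Borealis} = 80.5 + 0.25p_{Alta}.
Similarly p_{Alta} = 80 + 0.25p_{Borealis}.
Plugging p_{Alta} into Borealis's best response: p_{Borealis} = 80.5 + 0.25(80 + 0.25p_{Borealis}) ⇒ 0.9375p_{Borealis} = 100.5, so p_{Borealis} = 107.2.
Then p_{Alta} = 80 + 0.25·107.2 = 106.8.
q_{Borealis} = 228 − 2·107.2 + 106.8 = 120.4.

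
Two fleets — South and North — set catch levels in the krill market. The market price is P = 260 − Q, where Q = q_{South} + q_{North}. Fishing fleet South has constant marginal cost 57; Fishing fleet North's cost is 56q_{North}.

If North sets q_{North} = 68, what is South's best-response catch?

67.5

Fishing fleet South's profit: π = q_{South}(260 − (q_{South} + q_{North})) − 57q_{South}.
∂π/∂q_{South} = 203 − 2q_{South} − q_{North} = 0, so q_{South} = 101.5 − 0.5q_{North}.
At q_{North} = 68: q_{South} = 101.5 − 0.5·68 = 67.5.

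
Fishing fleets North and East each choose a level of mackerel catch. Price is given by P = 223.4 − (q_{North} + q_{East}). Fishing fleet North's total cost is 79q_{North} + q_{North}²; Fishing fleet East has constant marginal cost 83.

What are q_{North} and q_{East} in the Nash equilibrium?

Fishing fleet North's profit: π = q_{North}(223.4 − (q_{North} + q_{East})) − 79q_{North} − q_{North}².
∂π/∂q_{North} = 144.4 − 4q_{North} − q_{East} = 0, so q_{North} = 36.1 − 0.25q_{East}.
For East: ∂π/∂q_{East} = 140.4 − 2q_{East} − q_{North} = 0 ⇒ q_{East} = 70.2 − 0.5q_{North}.
Solving the two reaction functions simultaneously: (1 − (−0.25)(−0.5))q_{North} = 36.1 − 0.25·70.2, so 0.875q_{North} = 18.55 and q_{North} = 21.2.
Then q_{East} = 70.2 − 0.5·21.2 = 59.6.

21.2, 59.6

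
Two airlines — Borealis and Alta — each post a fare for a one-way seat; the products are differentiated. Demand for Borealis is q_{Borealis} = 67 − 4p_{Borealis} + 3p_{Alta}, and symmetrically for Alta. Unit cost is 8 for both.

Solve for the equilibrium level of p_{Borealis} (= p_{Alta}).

19.8

Borealis's profit: π = (p_{Borealis} − 8)(67 − 4p_{Borealis} + 3p_{Alta}).
∂π/∂p_{Borealis} = 99 − 8p_{Borealis} + 3p_{Alta} = 0 ⇒ p_{Borealis} = 12.375 + 0.375p_{Alta}.
Setting p_{Borealis} = p_{Alta} in the reaction function: p_{Borealis} = 12.375 + 0.375p_{Borealis}, so p_{Borealis} = 12.375 / 0.625 = 19.8.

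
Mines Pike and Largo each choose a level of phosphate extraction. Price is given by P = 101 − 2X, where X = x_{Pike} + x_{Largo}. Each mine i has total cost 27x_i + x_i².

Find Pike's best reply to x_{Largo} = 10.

Mine Pike's profit: π = x_{Pike}(101 − 2(x_{Pike} + x_{Largo})) − 27x_{Pike} − x_{Pike}².
∂π/∂x_{Pike} = 74 − 6x_{Pike} − 2x_{Largo} = 0, so x_{Pike} = 37/3 − (1/3)x_{Largo}.
At x_{Largo} = 10: x_{Pike} = 37/3 − (1/3)·10 = 9.

9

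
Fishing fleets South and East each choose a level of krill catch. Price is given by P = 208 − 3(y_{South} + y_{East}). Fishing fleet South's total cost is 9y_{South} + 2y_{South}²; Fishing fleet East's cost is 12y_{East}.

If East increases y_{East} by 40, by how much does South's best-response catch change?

-12

Fishing fleet South's profit: π = y_{South}(208 − 3(y_{South} + y_{East})) − 9y_{South} − 2y_{South}².
∂π/∂y_{South} = 199 − 10y_{South} − 3y_{East} = 0, so y_{South} = 19.9 − 0.3y_{East}.
The reaction-function slope is −0.3, so a 40-unit rise in y_{East} moves y_{South} by −0.3 × 40 = −12. South's best response falls — the actions are strategic substitutes.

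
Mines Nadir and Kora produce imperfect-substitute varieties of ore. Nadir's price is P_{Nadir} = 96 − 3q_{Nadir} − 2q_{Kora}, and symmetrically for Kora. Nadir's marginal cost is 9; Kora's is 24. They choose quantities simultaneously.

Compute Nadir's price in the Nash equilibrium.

44.4375

Mine Nadir's profit: π = q_{Nadir}(96 − 3q_{Nadir} − 2q_{Kora}) − 9q_{Nadir}.
∂π/∂q_{Nadir} = 87 − 6q_{Nadir} − 2q_{Kora} = 0 ⇒ q_{Nadir} = 14.5 − (1/3)q_{Kora}.
Similarly q_{Kora} = 12 − (1/3)q_{Nadir}.
Substituting the second reaction function into the first: q_{Nadir} = 14.5 − (1/3)(12 − (1/3)q_{Nadir}), which gives (8/9)q_{Nadir} = 10.5 ⇒ q_{Nadir} = 11.8125.
Then q_{Kora} = 12 − (1/3)·11.8125 = 8.0625.
P_{Nadir} = 96 − 3·11.8125 − 2·8.0625 = 44.4375.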